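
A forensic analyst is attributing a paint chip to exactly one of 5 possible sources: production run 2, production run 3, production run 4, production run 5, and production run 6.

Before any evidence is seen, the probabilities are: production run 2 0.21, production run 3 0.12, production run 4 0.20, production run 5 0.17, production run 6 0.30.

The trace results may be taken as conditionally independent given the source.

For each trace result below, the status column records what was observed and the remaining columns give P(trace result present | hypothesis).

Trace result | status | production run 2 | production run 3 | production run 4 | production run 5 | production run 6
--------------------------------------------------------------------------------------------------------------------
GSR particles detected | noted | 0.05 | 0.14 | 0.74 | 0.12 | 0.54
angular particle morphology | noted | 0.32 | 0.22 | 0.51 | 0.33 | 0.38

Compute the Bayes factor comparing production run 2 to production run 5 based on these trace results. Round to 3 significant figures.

0.404

Joint likelihood of the trace result pattern under each hypothesis:
  production run 2: 0.05 × 0.32 = 0.016
  production run 5: 0.12 × 0.33 = 0.0396
Bayes factor = 0.016 / 0.0396 ≈ 0.404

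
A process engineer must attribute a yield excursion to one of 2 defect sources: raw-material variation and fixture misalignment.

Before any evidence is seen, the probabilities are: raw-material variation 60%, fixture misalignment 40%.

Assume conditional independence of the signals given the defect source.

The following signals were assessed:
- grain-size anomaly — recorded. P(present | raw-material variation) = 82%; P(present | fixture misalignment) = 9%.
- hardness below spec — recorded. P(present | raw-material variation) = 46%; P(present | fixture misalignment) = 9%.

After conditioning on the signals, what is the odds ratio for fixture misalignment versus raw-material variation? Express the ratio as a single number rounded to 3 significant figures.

0.0143

Unnormalized posterior weight (prior times the signal likelihoods) for each of the two hypotheses:
  fixture misalignment: 0.40 × 0.09 × 0.09 = 0.00324
  raw-material variation: 0.60 × 0.82 × 0.46 = 0.22632
Posterior odds = 0.00324 / 0.22632 ≈ 0.0143.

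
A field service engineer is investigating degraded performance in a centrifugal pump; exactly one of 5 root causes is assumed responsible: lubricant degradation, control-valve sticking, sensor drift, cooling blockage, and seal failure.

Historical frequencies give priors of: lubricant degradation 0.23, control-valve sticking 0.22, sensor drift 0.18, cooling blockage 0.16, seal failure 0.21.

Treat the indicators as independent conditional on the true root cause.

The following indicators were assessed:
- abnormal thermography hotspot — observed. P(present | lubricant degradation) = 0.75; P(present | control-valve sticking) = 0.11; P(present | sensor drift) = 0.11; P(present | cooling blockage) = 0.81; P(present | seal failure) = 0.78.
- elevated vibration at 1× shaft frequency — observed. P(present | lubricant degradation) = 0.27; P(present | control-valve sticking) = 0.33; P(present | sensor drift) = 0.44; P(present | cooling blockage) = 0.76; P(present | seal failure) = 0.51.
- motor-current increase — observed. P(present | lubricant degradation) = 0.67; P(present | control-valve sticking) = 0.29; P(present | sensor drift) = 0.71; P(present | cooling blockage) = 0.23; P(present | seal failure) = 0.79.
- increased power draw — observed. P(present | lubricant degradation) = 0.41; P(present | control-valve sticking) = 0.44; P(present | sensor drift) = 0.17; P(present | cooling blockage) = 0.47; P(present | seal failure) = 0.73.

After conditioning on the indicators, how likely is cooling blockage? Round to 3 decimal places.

0.144

By Bayes' rule with conditional independence, the unnormalized weight for each hypothesis is prior × ∏ likelihoods:
  lubricant degradation: 0.23 × 0.75 × 0.27 × 0.67 × 0.41 = 0.012794
  control-valve sticking: 0.22 × 0.11 × 0.33 × 0.29 × 0.44 = 0.001019
  sensor drift: 0.18 × 0.11 × 0.44 × 0.71 × 0.17 = 0.0010515
  cooling blockage: 0.16 × 0.81 × 0.76 × 0.23 × 0.47 = 0.010647
  seal failure: 0.21 × 0.78 × 0.51 × 0.79 × 0.73 = 0.048176
Normalizing constant Z = 0.012794 + 0.001019 + 0.0010515 + 0.010647 + 0.048176 = 0.073688.
P(cooling blockage | evidence) = 0.010647 / 0.073688 ≈ 0.144.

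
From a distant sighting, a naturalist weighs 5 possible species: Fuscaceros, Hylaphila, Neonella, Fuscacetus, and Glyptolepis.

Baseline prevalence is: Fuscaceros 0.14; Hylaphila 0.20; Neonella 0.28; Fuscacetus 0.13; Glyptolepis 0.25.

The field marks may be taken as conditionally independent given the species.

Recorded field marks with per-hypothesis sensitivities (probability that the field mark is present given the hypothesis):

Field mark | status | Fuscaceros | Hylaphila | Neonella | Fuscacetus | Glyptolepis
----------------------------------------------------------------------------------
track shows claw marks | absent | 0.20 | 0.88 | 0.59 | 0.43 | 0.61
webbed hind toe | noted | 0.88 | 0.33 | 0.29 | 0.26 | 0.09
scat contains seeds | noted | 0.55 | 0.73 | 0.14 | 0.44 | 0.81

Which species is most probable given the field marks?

Multiply each prior by the joint likelihood of the field mark pattern (using 1 − P(present | H) for each absent field mark):
  Fuscaceros: 0.14 × (1 − 0.20) × 0.88 × 0.55 = 0.054208
  Hylaphila: 0.20 × (1 − 0.88) × 0.33 × 0.73 = 0.0057816
  Neonella: 0.28 × (1 − 0.59) × 0.29 × 0.14 = 0.0046609
  Fuscacetus: 0.13 × (1 − 0.43) × 0.26 × 0.44 = 0.008477
  Glyptolepis: 0.25 × (1 − 0.61) × 0.09 × 0.81 = 0.0071078
The unnormalized weights sum to 0.080235.
P(Fuscaceros | evidence) ≈ 0.054208 / 0.080235 ≈ 0.676
P(Hylaphila | evidence) ≈ 0.0057816 / 0.080235 ≈ 0.072
P(Neonella | evidence) ≈ 0.0046609 / 0.080235 ≈ 0.058
P(Fuscacetus | evidence) ≈ 0.008477 / 0.080235 ≈ 0.106
P(Glyptolepis | evidence) ≈ 0.0071078 / 0.080235 ≈ 0.089
The largest is 0.676, so Fuscaceros is most probable.

Fuscaceros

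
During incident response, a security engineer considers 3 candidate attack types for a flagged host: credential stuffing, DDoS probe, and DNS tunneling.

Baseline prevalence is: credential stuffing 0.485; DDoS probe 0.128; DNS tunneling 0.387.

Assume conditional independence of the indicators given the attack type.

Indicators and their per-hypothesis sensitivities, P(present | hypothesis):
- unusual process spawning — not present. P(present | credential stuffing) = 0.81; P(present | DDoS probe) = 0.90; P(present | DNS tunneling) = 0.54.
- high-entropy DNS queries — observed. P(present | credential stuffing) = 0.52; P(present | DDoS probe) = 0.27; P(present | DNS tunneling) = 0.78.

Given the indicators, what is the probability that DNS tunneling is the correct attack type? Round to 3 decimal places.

0.730

Multiply each prior by the joint likelihood of the indicator pattern (using 1 − P(present | H) for each absent indicator):
  credential stuffing: 0.485 × (1 − 0.81) × 0.52 = 0.047918
  DDoS probe: 0.128 × (1 − 0.90) × 0.27 = 0.003456
  DNS tunneling: 0.387 × (1 − 0.54) × 0.78 = 0.13886
The unnormalized weights sum to 0.19023.
P(DNS tunneling | evidence) = 0.13886 / 0.19023 ≈ 0.730.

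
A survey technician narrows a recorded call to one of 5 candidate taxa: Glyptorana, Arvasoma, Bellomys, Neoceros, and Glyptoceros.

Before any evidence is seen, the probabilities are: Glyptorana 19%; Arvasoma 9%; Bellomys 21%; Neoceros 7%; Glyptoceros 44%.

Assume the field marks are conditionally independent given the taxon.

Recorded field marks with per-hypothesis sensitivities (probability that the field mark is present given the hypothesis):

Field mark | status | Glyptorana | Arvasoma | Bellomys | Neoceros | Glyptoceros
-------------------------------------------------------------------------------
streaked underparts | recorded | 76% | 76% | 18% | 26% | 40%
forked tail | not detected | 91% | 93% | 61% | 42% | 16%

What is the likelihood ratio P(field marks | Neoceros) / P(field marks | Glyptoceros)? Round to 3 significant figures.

0.449

Joint likelihood of the field mark pattern under each hypothesis (using 1 − P(present | H) for each absent field mark):
  Neoceros: 0.26 × (1 − 0.42) = 0.1508
  Glyptoceros: 0.40 × (1 − 0.16) = 0.336
Bayes factor = 0.1508 / 0.336 ≈ 0.449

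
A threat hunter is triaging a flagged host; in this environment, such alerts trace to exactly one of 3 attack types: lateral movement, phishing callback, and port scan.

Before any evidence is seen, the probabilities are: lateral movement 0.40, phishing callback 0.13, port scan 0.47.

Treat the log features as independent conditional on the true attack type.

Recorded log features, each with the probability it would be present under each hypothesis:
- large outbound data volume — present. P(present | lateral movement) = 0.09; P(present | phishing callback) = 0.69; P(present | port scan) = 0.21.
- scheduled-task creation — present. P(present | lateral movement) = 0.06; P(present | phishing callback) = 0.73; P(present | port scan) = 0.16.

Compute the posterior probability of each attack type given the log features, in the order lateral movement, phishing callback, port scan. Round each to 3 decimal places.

0.026, 0.785, 0.189

Multiply each prior by the joint likelihood of the log feature pattern:
  lateral movement: 0.40 × 0.09 × 0.06 = 0.00216
  phishing callback: 0.13 × 0.69 × 0.73 = 0.065481
  port scan: 0.47 × 0.21 × 0.16 = 0.015792
Normalizing constant Z = 0.00216 + 0.065481 + 0.015792 = 0.083433.
P(lateral movement | evidence) = 0.00216 / 0.083433 ≈ 0.026
P(phishing callback | evidence) = 0.065481 / 0.083433 ≈ 0.785
P(port scan | evidence) = 0.015792 / 0.083433 ≈ 0.189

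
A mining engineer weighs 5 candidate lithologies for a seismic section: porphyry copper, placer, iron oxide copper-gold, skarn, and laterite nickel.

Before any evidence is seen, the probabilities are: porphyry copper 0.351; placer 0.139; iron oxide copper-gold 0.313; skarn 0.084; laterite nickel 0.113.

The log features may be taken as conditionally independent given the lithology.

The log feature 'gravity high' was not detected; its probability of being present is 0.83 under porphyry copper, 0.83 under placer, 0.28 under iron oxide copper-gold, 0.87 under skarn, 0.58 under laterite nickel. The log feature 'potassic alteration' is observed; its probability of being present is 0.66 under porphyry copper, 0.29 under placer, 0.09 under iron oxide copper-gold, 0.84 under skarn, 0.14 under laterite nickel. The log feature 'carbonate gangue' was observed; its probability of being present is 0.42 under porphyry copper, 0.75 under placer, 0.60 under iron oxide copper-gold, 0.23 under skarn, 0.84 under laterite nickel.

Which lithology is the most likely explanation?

Multiply each prior by the joint likelihood of the log feature pattern (using 1 − P(present | H) for each absent log feature):
  porphyry copper: 0.351 × (1 − 0.83) × 0.66 × 0.42 = 0.016541
  placer: 0.139 × (1 − 0.83) × 0.29 × 0.75 = 0.0051395
  iron oxide copper-gold: 0.313 × (1 − 0.28) × 0.09 × 0.60 = 0.012169
  skarn: 0.084 × (1 − 0.87) × 0.84 × 0.23 = 0.0021097
  laterite nickel: 0.113 × (1 − 0.58) × 0.14 × 0.84 = 0.0055813
Marginal likelihood of the evidence = 0.041541.
P(porphyry copper | evidence) ≈ 0.016541 / 0.041541 ≈ 0.398
P(placer | evidence) ≈ 0.0051395 / 0.041541 ≈ 0.124
P(iron oxide copper-gold | evidence) ≈ 0.012169 / 0.041541 ≈ 0.293
P(skarn | evidence) ≈ 0.0021097 / 0.041541 ≈ 0.051
P(laterite nickel | evidence) ≈ 0.0055813 / 0.041541 ≈ 0.134
The largest is 0.398, so porphyry copper is most probable.

porphyry copper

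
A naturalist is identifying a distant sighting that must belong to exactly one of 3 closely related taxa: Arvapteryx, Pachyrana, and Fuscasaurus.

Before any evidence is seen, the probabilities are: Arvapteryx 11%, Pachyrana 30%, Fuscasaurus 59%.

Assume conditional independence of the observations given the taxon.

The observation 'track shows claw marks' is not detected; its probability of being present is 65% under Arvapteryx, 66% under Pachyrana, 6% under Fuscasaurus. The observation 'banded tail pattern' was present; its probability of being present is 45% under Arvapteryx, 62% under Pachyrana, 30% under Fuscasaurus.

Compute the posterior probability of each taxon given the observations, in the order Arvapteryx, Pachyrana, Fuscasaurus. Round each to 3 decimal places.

For each hypothesis, the unnormalized posterior weight is prior × product of the observation likelihoods (using 1 − P(present | H) for each absent observation):
  Arvapteryx: 0.11 × (1 − 0.65) × 0.45 = 0.017325
  Pachyrana: 0.30 × (1 − 0.66) × 0.62 = 0.06324
  Fuscasaurus: 0.59 × (1 − 0.06) × 0.30 = 0.16638
The unnormalized weights sum to 0.24694.
P(Arvapteryx | evidence) = 0.017325 / 0.24694 ≈ 0.070
P(Pachyrana | evidence) = 0.06324 / 0.24694 ≈ 0.256
P(Fuscasaurus | evidence) = 0.16638 / 0.24694 ≈ 0.674

0.070, 0.256, 0.674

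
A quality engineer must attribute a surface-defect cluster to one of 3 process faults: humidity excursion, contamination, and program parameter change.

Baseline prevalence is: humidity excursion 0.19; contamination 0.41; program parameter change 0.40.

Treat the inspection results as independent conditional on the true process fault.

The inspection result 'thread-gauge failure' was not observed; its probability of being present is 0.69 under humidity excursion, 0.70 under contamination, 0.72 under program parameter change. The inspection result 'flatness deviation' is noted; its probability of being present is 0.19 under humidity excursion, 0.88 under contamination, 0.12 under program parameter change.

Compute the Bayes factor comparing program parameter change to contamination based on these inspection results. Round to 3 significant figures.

The Bayes factor is the ratio of the joint likelihoods of the inspection result pattern under the two hypotheses (using 1 − P(present | H) for each absent inspection result).
  program parameter change: (1 − 0.72) × 0.12 = 0.0336
  contamination: (1 − 0.70) × 0.88 = 0.264
Bayes factor = 0.0336 / 0.264 ≈ 0.127

0.127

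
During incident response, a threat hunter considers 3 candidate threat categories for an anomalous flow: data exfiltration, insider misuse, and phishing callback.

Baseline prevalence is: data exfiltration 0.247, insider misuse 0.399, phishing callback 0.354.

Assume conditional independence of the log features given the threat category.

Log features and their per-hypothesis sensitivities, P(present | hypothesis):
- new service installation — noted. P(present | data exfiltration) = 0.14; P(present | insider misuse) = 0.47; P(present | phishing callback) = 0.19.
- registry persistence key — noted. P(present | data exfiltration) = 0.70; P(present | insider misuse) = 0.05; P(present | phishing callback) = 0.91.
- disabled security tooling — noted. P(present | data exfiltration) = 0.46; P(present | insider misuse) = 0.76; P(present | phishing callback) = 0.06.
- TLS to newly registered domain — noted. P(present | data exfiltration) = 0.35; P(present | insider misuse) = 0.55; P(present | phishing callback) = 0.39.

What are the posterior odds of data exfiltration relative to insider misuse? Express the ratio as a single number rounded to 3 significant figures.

0.994

Posterior odds equal prior odds times the likelihood ratio; only the two competing hypotheses matter.
  data exfiltration: 0.247 × 0.14 × 0.70 × 0.46 × 0.35 = 0.0038972
  insider misuse: 0.399 × 0.47 × 0.05 × 0.76 × 0.55 = 0.0039194
Posterior odds = 0.0038972 / 0.0039194 ≈ 0.994.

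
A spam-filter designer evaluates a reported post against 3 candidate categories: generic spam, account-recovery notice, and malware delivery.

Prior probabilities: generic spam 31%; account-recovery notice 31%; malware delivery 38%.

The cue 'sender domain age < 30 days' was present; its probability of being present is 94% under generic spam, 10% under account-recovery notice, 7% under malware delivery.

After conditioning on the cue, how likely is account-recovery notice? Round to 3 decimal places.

0.089

For each hypothesis, the unnormalized posterior weight is prior × likelihood:
  generic spam: 0.31 × 0.94 = 0.2914
  account-recovery notice: 0.31 × 0.10 = 0.031
  malware delivery: 0.38 × 0.07 = 0.0266
The unnormalized weights sum to 0.349.
P(account-recovery notice | evidence) = 0.031 / 0.349 ≈ 0.089.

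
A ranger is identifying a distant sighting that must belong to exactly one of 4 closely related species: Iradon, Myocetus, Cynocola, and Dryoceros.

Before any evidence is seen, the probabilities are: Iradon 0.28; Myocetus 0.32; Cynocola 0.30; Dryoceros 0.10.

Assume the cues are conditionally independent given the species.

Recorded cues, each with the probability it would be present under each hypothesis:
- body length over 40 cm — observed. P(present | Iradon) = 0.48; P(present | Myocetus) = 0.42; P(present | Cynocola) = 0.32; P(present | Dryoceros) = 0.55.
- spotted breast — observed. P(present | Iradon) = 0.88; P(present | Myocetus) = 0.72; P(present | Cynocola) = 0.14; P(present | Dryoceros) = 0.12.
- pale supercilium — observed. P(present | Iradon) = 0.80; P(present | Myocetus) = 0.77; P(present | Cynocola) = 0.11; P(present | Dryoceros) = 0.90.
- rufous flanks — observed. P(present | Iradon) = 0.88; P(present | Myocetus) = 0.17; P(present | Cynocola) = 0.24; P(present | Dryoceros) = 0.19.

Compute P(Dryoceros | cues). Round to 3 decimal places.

For each hypothesis, the unnormalized posterior weight is prior × product of the cue likelihoods:
  Iradon: 0.28 × 0.48 × 0.88 × 0.80 × 0.88 = 0.083263
  Myocetus: 0.32 × 0.42 × 0.72 × 0.77 × 0.17 = 0.012667
  Cynocola: 0.30 × 0.32 × 0.14 × 0.11 × 0.24 = 0.00035482
  Dryoceros: 0.10 × 0.55 × 0.12 × 0.90 × 0.19 = 0.0011286
Normalizing constant Z = 0.083263 + 0.012667 + 0.00035482 + 0.0011286 = 0.097414.
P(Dryoceros | evidence) = 0.0011286 / 0.097414 ≈ 0.012.

0.012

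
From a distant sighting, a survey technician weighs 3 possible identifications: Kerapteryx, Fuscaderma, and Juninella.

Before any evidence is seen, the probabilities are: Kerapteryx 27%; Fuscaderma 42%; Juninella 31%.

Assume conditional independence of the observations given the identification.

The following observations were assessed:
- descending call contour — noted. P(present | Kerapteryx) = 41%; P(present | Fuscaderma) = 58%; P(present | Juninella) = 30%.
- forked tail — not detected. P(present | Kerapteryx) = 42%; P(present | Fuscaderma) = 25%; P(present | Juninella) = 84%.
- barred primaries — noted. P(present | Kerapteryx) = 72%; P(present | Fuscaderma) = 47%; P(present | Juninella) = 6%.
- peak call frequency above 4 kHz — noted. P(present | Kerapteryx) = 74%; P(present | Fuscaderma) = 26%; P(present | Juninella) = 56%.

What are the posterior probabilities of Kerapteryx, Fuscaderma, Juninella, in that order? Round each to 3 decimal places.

0.600, 0.391, 0.009

Multiply each prior by the joint likelihood of the evidence pattern (using 1 − P(present | H) for each absent observation):
  Kerapteryx: 0.27 × 0.41 × (1 − 0.42) × 0.72 × 0.74 = 0.034209
  Fuscaderma: 0.42 × 0.58 × (1 − 0.25) × 0.47 × 0.26 = 0.022326
  Juninella: 0.31 × 0.30 × (1 − 0.84) × 0.06 × 0.56 = 0.00049997
Normalizing constant Z = 0.034209 + 0.022326 + 0.00049997 = 0.057035.
P(Kerapteryx | evidence) = 0.034209 / 0.057035 ≈ 0.600
P(Fuscaderma | evidence) = 0.022326 / 0.057035 ≈ 0.391
P(Juninella | evidence) = 0.00049997 / 0.057035 ≈ 0.009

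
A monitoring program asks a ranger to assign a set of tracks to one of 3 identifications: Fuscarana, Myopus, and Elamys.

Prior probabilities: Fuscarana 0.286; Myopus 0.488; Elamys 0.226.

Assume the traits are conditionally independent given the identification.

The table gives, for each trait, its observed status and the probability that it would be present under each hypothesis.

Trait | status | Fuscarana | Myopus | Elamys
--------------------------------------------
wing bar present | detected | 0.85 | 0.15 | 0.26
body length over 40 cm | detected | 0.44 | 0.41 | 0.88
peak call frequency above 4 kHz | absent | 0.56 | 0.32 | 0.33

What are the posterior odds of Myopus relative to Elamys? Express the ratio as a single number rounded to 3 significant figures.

0.589

The normalizing constant cancels in an odds ratio, so compute prior × likelihood for the two hypotheses only (using 1 − P(present | H) for each absent trait):
  Myopus: 0.488 × 0.15 × 0.41 × (1 − 0.32) = 0.020408
  Elamys: 0.226 × 0.26 × 0.88 × (1 − 0.33) = 0.034645
Odds(Myopus : Elamys) = 0.020408 / 0.034645 ≈ 0.589.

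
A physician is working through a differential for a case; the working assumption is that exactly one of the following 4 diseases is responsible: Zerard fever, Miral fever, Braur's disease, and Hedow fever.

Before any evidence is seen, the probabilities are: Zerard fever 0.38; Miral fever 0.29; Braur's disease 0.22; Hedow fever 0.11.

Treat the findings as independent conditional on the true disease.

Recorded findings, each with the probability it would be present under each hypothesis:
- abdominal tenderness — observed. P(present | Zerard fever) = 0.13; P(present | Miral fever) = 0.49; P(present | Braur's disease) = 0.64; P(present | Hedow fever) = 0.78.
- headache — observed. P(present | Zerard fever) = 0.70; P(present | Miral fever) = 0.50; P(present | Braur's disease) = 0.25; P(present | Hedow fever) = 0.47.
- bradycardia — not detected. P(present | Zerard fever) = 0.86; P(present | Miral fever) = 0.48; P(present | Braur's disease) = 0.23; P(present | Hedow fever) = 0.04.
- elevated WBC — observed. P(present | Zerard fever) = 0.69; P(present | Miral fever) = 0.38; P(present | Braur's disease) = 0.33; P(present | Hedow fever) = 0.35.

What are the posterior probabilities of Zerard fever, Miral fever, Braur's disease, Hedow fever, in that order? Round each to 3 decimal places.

By Bayes' rule with conditional independence, the unnormalized weight for each hypothesis is prior × ∏ likelihoods (using 1 − P(present | H) for each absent finding):
  Zerard fever: 0.38 × 0.13 × 0.70 × (1 − 0.86) × 0.69 = 0.0033404
  Miral fever: 0.29 × 0.49 × 0.50 × (1 − 0.48) × 0.38 = 0.014039
  Braur's disease: 0.22 × 0.64 × 0.25 × (1 − 0.23) × 0.33 = 0.0089443
  Hedow fever: 0.11 × 0.78 × 0.47 × (1 − 0.04) × 0.35 = 0.01355
Marginal likelihood of the evidence = 0.039874.
P(Zerard fever | evidence) = 0.0033404 / 0.039874 ≈ 0.084
P(Miral fever | evidence) = 0.014039 / 0.039874 ≈ 0.352
P(Braur's disease | evidence) = 0.0089443 / 0.039874 ≈ 0.224
P(Hedow fever | evidence) = 0.01355 / 0.039874 ≈ 0.340

0.084, 0.352, 0.224, 0.340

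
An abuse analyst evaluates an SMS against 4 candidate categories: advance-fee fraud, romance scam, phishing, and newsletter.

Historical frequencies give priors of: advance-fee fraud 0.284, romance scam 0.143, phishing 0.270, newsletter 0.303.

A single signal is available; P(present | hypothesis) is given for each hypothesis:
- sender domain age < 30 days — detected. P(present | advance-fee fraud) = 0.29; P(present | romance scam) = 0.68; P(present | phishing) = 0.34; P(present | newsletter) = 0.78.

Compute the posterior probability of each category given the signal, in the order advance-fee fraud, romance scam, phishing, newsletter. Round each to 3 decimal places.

0.162, 0.192, 0.181, 0.465

For each hypothesis, the unnormalized posterior weight is prior × likelihood:
  advance-fee fraud: 0.284 × 0.29 = 0.08236
  romance scam: 0.143 × 0.68 = 0.09724
  phishing: 0.270 × 0.34 = 0.0918
  newsletter: 0.303 × 0.78 = 0.23634
Normalizing constant Z = 0.08236 + 0.09724 + 0.0918 + 0.23634 = 0.50774.
P(advance-fee fraud | evidence) = 0.08236 / 0.50774 ≈ 0.162
P(romance scam | evidence) = 0.09724 / 0.50774 ≈ 0.192
P(phishing | evidence) = 0.0918 / 0.50774 ≈ 0.181
P(newsletter | evidence) = 0.23634 / 0.50774 ≈ 0.465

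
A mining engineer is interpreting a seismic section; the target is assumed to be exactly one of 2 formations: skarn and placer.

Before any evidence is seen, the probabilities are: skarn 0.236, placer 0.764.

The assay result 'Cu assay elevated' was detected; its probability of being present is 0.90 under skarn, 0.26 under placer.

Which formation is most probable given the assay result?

Multiply each prior by the likelihood of the assay result:
  skarn: 0.236 × 0.90 = 0.2124
  placer: 0.764 × 0.26 = 0.19864
The unnormalized weights sum to 0.41104.
P(skarn | evidence) ≈ 0.2124 / 0.41104 ≈ 0.517
P(placer | evidence) ≈ 0.19864 / 0.41104 ≈ 0.483
The largest is 0.517, so skarn is most probable.

skarn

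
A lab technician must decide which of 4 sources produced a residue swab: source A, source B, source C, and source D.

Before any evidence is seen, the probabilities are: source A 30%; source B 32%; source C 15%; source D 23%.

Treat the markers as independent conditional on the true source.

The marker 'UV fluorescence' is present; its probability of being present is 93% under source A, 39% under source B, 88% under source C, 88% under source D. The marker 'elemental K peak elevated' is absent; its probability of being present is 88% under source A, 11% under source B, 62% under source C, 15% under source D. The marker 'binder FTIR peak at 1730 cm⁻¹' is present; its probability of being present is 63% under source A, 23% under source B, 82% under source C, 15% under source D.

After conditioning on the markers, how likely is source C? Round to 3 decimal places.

For each hypothesis, the unnormalized posterior weight is prior × product of the marker likelihoods (using 1 − P(present | H) for each absent marker):
  source A: 0.30 × 0.93 × (1 − 0.88) × 0.63 = 0.021092
  source B: 0.32 × 0.39 × (1 − 0.11) × 0.23 = 0.025547
  source C: 0.15 × 0.88 × (1 − 0.62) × 0.82 = 0.041131
  source D: 0.23 × 0.88 × (1 − 0.15) × 0.15 = 0.025806
The unnormalized weights sum to 0.11358.
P(source C | evidence) = 0.041131 / 0.11358 ≈ 0.362.

0.362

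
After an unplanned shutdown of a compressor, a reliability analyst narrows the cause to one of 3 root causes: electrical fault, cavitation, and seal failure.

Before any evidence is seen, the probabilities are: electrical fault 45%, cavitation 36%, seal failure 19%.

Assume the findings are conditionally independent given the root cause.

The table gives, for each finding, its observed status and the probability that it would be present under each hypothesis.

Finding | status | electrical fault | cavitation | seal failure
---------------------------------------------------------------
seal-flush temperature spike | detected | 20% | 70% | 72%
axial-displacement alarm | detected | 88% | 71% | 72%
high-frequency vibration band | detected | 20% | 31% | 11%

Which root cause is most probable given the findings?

By Bayes' rule with conditional independence, the unnormalized weight for each hypothesis is prior × ∏ likelihoods:
  electrical fault: 0.45 × 0.20 × 0.88 × 0.20 = 0.01584
  cavitation: 0.36 × 0.70 × 0.71 × 0.31 = 0.055465
  seal failure: 0.19 × 0.72 × 0.72 × 0.11 = 0.010835
The unnormalized weights sum to 0.08214.
P(electrical fault | evidence) ≈ 0.01584 / 0.08214 ≈ 0.193
P(cavitation | evidence) ≈ 0.055465 / 0.08214 ≈ 0.675
P(seal failure | evidence) ≈ 0.010835 / 0.08214 ≈ 0.132
The largest is 0.675, so cavitation is most probable.

cavitation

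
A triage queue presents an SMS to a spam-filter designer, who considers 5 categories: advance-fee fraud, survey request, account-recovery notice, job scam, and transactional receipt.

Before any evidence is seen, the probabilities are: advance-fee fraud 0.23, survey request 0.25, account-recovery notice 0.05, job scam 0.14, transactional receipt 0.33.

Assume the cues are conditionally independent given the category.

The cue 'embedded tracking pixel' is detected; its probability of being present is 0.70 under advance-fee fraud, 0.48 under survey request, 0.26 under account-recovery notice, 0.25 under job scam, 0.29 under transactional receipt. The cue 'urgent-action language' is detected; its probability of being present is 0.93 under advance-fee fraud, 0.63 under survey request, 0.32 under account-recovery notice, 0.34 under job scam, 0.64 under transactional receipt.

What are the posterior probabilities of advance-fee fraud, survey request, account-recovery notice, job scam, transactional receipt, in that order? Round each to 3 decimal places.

0.495, 0.250, 0.014, 0.039, 0.202

By Bayes' rule with conditional independence, the unnormalized weight for each hypothesis is prior × ∏ likelihoods:
  advance-fee fraud: 0.23 × 0.70 × 0.93 = 0.14973
  survey request: 0.25 × 0.48 × 0.63 = 0.0756
  account-recovery notice: 0.05 × 0.26 × 0.32 = 0.00416
  job scam: 0.14 × 0.25 × 0.34 = 0.0119
  transactional receipt: 0.33 × 0.29 × 0.64 = 0.061248
Normalizing constant Z = 0.14973 + 0.0756 + 0.00416 + 0.0119 + 0.061248 = 0.30264.
P(advance-fee fraud | evidence) = 0.14973 / 0.30264 ≈ 0.495
P(survey request | evidence) = 0.0756 / 0.30264 ≈ 0.250
P(account-recovery notice | evidence) = 0.00416 / 0.30264 ≈ 0.014
P(job scam | evidence) = 0.0119 / 0.30264 ≈ 0.039
P(transactional receipt | evidence) = 0.061248 / 0.30264 ≈ 0.202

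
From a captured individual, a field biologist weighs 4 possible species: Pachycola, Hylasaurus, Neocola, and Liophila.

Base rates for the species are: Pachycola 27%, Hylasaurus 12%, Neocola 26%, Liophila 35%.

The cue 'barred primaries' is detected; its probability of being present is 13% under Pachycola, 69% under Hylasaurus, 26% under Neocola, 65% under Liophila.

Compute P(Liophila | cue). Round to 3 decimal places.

0.551

By Bayes' rule, the unnormalized weight for each hypothesis is prior × likelihood:
  Pachycola: 0.27 × 0.13 = 0.0351
  Hylasaurus: 0.12 × 0.69 = 0.0828
  Neocola: 0.26 × 0.26 = 0.0676
  Liophila: 0.35 × 0.65 = 0.2275
Normalizing constant Z = 0.0351 + 0.0828 + 0.0676 + 0.2275 = 0.413.
P(Liophila | evidence) = 0.2275 / 0.413 ≈ 0.551.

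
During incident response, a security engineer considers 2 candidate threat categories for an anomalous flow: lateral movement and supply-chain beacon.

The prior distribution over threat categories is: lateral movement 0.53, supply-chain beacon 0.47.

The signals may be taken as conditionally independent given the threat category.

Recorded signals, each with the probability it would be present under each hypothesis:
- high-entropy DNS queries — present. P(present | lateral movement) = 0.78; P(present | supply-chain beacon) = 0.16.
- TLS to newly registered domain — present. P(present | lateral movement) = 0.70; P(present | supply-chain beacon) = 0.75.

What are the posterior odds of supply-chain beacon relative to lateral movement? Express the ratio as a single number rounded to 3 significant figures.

0.195

Posterior odds equal prior odds times the likelihood ratio; only the two competing hypotheses matter.
  supply-chain beacon: 0.47 × 0.16 × 0.75 = 0.0564
  lateral movement: 0.53 × 0.78 × 0.70 = 0.28938
Odds(supply-chain beacon : lateral movement) = 0.0564 / 0.28938 ≈ 0.195.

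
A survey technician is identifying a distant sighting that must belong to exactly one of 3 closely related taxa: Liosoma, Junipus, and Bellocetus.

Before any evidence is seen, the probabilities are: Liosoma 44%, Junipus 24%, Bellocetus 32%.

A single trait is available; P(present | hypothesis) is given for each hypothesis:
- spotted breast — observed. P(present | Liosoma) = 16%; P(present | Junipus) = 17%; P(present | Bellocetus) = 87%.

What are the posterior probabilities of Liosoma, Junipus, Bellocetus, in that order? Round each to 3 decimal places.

0.181, 0.105, 0.715

Multiply each prior by the likelihood of the trait:
  Liosoma: 0.44 × 0.16 = 0.0704
  Junipus: 0.24 × 0.17 = 0.0408
  Bellocetus: 0.32 × 0.87 = 0.2784
Normalizing constant Z = 0.0704 + 0.0408 + 0.2784 = 0.3896.
P(Liosoma | evidence) = 0.0704 / 0.3896 ≈ 0.181
P(Junipus | evidence) = 0.0408 / 0.3896 ≈ 0.105
P(Bellocetus | evidence) = 0.2784 / 0.3896 ≈ 0.715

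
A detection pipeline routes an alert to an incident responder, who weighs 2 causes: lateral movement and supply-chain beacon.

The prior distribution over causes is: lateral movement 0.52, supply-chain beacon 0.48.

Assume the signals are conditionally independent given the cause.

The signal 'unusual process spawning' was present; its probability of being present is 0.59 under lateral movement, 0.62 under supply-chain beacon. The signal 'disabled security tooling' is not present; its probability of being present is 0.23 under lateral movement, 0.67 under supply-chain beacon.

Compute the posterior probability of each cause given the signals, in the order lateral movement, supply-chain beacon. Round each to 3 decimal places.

By Bayes' rule with conditional independence, the unnormalized weight for each hypothesis is prior × ∏ likelihoods (using 1 − P(present | H) for each absent signal):
  lateral movement: 0.52 × 0.59 × (1 − 0.23) = 0.23624
  supply-chain beacon: 0.48 × 0.62 × (1 − 0.67) = 0.098208
Normalizing constant Z = 0.23624 + 0.098208 = 0.33444.
P(lateral movement | evidence) = 0.23624 / 0.33444 ≈ 0.706
P(supply-chain beacon | evidence) = 0.098208 / 0.33444 ≈ 0.294

0.706, 0.294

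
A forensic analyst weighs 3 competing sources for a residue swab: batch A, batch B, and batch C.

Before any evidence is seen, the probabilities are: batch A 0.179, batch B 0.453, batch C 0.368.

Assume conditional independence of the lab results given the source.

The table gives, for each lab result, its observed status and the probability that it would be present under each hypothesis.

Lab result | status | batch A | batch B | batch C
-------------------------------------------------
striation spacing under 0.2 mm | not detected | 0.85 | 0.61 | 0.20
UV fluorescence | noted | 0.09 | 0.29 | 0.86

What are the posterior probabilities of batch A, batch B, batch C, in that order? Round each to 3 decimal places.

0.008, 0.167, 0.825

For each hypothesis, the unnormalized posterior weight is prior × product of the lab result likelihoods (using 1 − P(present | H) for each absent lab result):
  batch A: 0.179 × (1 − 0.85) × 0.09 = 0.0024165
  batch B: 0.453 × (1 − 0.61) × 0.29 = 0.051234
  batch C: 0.368 × (1 − 0.20) × 0.86 = 0.25318
Marginal likelihood of the evidence = 0.30683.
P(batch A | evidence) = 0.0024165 / 0.30683 ≈ 0.008
P(batch B | evidence) = 0.051234 / 0.30683 ≈ 0.167
P(batch C | evidence) = 0.25318 / 0.30683 ≈ 0.825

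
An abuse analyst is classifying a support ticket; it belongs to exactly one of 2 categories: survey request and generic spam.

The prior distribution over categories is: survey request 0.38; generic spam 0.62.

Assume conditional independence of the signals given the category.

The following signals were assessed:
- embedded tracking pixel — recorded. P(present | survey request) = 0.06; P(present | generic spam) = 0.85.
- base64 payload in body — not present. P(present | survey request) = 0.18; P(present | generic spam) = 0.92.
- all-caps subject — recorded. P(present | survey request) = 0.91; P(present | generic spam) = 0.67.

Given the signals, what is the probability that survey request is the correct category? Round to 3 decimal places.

Multiply each prior by the joint likelihood of the signal pattern (using 1 − P(present | H) for each absent signal):
  survey request: 0.38 × 0.06 × (1 − 0.18) × 0.91 = 0.017013
  generic spam: 0.62 × 0.85 × (1 − 0.92) × 0.67 = 0.028247
Normalizing constant Z = 0.017013 + 0.028247 = 0.045261.
P(survey request | evidence) = 0.017013 / 0.045261 ≈ 0.376.

0.376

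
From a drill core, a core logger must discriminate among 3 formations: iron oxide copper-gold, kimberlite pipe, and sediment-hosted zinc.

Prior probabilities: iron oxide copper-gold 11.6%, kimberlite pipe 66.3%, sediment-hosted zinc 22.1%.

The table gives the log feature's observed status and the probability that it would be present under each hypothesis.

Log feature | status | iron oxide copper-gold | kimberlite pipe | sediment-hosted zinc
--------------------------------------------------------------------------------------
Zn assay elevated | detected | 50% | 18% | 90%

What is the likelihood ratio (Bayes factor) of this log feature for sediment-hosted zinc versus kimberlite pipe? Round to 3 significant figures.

Likelihood of this log feature under each hypothesis:
  sediment-hosted zinc: 0.9
  kimberlite pipe: 0.18
Bayes factor = 0.9 / 0.18 ≈ 5.00

5.00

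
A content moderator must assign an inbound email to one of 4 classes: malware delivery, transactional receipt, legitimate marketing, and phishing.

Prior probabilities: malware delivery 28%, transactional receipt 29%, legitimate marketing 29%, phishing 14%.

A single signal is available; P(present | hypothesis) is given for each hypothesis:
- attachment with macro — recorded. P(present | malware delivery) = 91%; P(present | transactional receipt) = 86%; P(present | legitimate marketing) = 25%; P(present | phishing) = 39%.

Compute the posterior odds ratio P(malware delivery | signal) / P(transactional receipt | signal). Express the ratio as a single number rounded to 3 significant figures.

1.02

The normalizing constant cancels in an odds ratio, so compute prior × likelihood for the two hypotheses only:
  malware delivery: 0.28 × 0.91 = 0.2548
  transactional receipt: 0.29 × 0.86 = 0.2494
Odds(malware delivery : transactional receipt) = 0.2548 / 0.2494 ≈ 1.02.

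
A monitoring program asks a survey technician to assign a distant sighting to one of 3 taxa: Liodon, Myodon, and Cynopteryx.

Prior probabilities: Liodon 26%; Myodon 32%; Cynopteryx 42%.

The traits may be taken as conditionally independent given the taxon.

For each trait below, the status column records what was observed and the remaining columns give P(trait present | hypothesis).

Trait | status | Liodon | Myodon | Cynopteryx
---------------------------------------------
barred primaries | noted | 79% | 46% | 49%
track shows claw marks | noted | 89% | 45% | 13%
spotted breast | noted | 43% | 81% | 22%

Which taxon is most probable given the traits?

Liodon

By Bayes' rule with conditional independence, the unnormalized weight for each hypothesis is prior × ∏ likelihoods:
  Liodon: 0.26 × 0.79 × 0.89 × 0.43 = 0.078607
  Myodon: 0.32 × 0.46 × 0.45 × 0.81 = 0.053654
  Cynopteryx: 0.42 × 0.49 × 0.13 × 0.22 = 0.0058859
Normalizing constant Z = 0.078607 + 0.053654 + 0.0058859 = 0.13815.
P(Liodon | evidence) ≈ 0.078607 / 0.13815 ≈ 0.569
P(Myodon | evidence) ≈ 0.053654 / 0.13815 ≈ 0.388
P(Cynopteryx | evidence) ≈ 0.0058859 / 0.13815 ≈ 0.043
The largest is 0.569, so Liodon is most probable.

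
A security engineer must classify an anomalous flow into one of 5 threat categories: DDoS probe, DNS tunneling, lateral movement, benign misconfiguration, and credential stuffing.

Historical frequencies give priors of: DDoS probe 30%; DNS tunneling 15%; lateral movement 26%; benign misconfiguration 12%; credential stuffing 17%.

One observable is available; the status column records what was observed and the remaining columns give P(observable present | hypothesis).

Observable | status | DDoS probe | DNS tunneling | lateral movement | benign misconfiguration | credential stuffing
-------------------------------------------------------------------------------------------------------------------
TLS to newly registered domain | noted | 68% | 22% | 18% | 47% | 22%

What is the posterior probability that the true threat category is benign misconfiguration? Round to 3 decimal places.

By Bayes' rule, the unnormalized weight for each hypothesis is prior × likelihood:
  DDoS probe: 0.30 × 0.68 = 0.204
  DNS tunneling: 0.15 × 0.22 = 0.033
  lateral movement: 0.26 × 0.18 = 0.0468
  benign misconfiguration: 0.12 × 0.47 = 0.0564
  credential stuffing: 0.17 × 0.22 = 0.0374
Normalizing constant Z = 0.204 + 0.033 + 0.0468 + 0.0564 + 0.0374 = 0.3776.
P(benign misconfiguration | evidence) = 0.0564 / 0.3776 ≈ 0.149.

0.149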